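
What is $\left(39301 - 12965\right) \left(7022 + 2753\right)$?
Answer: $257434400$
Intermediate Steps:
$\left(39301 - 12965\right) \left(7022 + 2753\right) = 26336 \cdot 9775 = 257434400$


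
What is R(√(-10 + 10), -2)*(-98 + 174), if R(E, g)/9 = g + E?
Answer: -1368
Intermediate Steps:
R(E, g) = 9*E + 9*g (R(E, g) = 9*(g + E) = 9*(E + g) = 9*E + 9*g)
R(√(-10 + 10), -2)*(-98 + 174) = (9*√(-10 + 10) + 9*(-2))*(-98 + 174) = (9*√0 - 18)*76 = (9*0 - 18)*76 = (0 - 18)*76 = -18*76 = -1368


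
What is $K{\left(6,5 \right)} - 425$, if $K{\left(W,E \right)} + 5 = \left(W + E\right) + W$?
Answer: $-413$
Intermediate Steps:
$K{\left(W,E \right)} = -5 + E + 2 W$ ($K{\left(W,E \right)} = -5 + \left(\left(W + E\right) + W\right) = -5 + \left(\left(E + W\right) + W\right) = -5 + \left(E + 2 W\right) = -5 + E + 2 W$)
$K{\left(6,5 \right)} - 425 = \left(-5 + 5 + 2 \cdot 6\right) - 425 = \left(-5 + 5 + 12\right) - 425 = 12 - 425 = -413$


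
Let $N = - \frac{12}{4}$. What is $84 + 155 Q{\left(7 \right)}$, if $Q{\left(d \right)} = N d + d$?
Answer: $-2086$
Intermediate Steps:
$N = -3$ ($N = \left(-12\right) \frac{1}{4} = -3$)
$Q{\left(d \right)} = - 2 d$ ($Q{\left(d \right)} = - 3 d + d = - 2 d$)
$84 + 155 Q{\left(7 \right)} = 84 + 155 \left(\left(-2\right) 7\right) = 84 + 155 \left(-14\right) = 84 - 2170 = -2086$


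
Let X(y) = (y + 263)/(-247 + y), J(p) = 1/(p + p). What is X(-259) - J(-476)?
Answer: -1651/240856 ≈ -0.0068547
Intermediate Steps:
J(p) = 1/(2*p)
X(y) = (263 + y)/(-247 + y)
X(-259) - J(-476) = (263 - 259)/(-247 - 259) - 1/(2*(-476)) = 4/(-506) - (-1)/(2*476) = -1/506*4 - 1*(-1/952) = -2/253 + 1/952 = -1651/240856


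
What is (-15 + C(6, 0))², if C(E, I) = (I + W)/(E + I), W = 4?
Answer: 1849/9 ≈ 205.44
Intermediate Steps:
C(E, I) = (4 + I)/(E + I) (C(E, I) = (I + 4)/(E + I) = (4 + I)/(E + I))
(-15 + C(6, 0))² = (-15 + (4 + 0)/(6 + 0))² = (-15 + 4/6)² = (-15 + (⅙)*4)² = (-15 + ⅔)² = (-43/3)² = 1849/9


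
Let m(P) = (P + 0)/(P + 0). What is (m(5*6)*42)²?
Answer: 1764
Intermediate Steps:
m(P) = 1 (m(P) = P/P = 1)
(m(5*6)*42)² = (1*42)² = 42² = 1764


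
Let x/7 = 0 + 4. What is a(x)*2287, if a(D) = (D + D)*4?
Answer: 512288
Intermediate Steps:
x = 28 (x = 7*(0 + 4) = 7*4 = 28)
a(D) = 8*D (a(D) = (2*D)*4 = 8*D)
a(x)*2287 = (8*28)*2287 = 224*2287 = 512288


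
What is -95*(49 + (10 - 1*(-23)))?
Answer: -7790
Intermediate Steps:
-95*(49 + (10 - 1*(-23))) = -95*(49 + (10 + 23)) = -95*(49 + 33) = -95*82 = -7790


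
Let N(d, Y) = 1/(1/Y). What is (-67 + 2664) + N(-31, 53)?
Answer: 2650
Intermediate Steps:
N(d, Y) = Y
(-67 + 2664) + N(-31, 53) = (-67 + 2664) + 53 = 2597 + 53 = 2650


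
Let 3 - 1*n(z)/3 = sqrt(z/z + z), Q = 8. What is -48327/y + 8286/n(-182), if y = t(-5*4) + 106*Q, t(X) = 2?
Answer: -213903/16150 + 1381*I*sqrt(181)/95 ≈ -13.245 + 195.57*I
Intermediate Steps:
y = 850 (y = 2 + 106*8 = 2 + 848 = 850)
n(z) = 9 - 3*sqrt(1 + z) (n(z) = 9 - 3*sqrt(z/z + z) = 9 - 3*sqrt(1 + z))
-48327/y + 8286/n(-182) = -48327/850 + 8286/(9 - 3*sqrt(1 - 182)) = -48327*1/850 + 8286/(9 - 3*I*sqrt(181)) = -48327/850 + 8286/(9 - 3*I*sqrt(181))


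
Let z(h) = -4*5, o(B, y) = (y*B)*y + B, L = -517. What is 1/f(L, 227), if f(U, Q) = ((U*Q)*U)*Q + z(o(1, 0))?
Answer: 1/13773134861 ≈ 7.2605e-11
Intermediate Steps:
o(B, y) = B + B*y² (o(B, y) = (B*y)*y + B = B*y² + B = B + B*y²)
z(h) = -20
f(U, Q) = -20 + Q²*U² (f(U, Q) = ((U*Q)*U)*Q - 20 = ((Q*U)*U)*Q - 20 = (Q*U²)*Q - 20 = Q²*U² - 20 = -20 + Q²*U²)
1/f(L, 227) = 1/(-20 + 227²*(-517)²) = 1/(-20 + 51529*267289) = 1/(-20 + 13773134881) = 1/13773134861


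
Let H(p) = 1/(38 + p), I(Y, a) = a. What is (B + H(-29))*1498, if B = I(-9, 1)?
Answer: 14980/9 ≈ 1664.4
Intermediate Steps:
B = 1
(B + H(-29))*1498 = (1 + 1/(38 - 29))*1498 = (1 + 1/9)*1498 = (1 + ⅑)*1498 = (10/9)*1498 = 14980/9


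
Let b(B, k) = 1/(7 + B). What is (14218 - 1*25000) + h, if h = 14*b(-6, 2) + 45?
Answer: -10723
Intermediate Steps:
h = 59 (h = 14/(7 - 6) + 45 = 14/1 + 45 = 14*1 + 45 = 14 + 45 = 59)
(14218 - 1*25000) + h = (14218 - 1*25000) + 59 = (14218 - 25000) + 59 = -10782 + 59 = -10723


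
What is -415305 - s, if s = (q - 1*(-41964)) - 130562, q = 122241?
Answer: -448948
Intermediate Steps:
s = 33643 (s = (122241 - 1*(-41964)) - 130562 = (122241 + 41964) - 130562 = 164205 - 130562 = 33643)
-415305 - s = -415305 - 1*33643 = -415305 - 33643 = -448948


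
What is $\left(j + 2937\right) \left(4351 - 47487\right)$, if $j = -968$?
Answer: $-84934784$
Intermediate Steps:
$\left(j + 2937\right) \left(4351 - 47487\right) = \left(-968 + 2937\right) \left(4351 - 47487\right) = 1969 \left(-43136\right) = -84934784$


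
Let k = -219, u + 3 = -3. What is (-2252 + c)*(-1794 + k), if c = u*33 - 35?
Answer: 5002305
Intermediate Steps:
u = -6 (u = -3 - 3 = -6)
c = -233 (c = -6*33 - 35 = -198 - 35 = -233)
(-2252 + c)*(-1794 + k) = (-2252 - 233)*(-1794 - 219) = -2485*(-2013) = 5002305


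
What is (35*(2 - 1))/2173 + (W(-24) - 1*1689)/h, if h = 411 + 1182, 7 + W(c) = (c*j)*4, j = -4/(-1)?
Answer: -4464085/3461589 ≈ -1.2896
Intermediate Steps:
j = 4 (j = -4*(-1) = 4)
W(c) = -7 + 16*c (W(c) = -7 + (c*4)*4 = -7 + (4*c)*4 = -7 + 16*c)
h = 1593
(35*(2 - 1))/2173 + (W(-24) - 1*1689)/h = (35*(2 - 1))/2173 + ((-7 + 16*(-24)) - 1*1689)/1593 = (35*1)*(1/2173) + ((-7 - 384) - 1689)*(1/1593) = 35*(1/2173) + (-391 - 1689)*(1/1593) = 35/2173 - 2080*1/1593 = 35/2173 - 2080/1593 = -4464085/3461589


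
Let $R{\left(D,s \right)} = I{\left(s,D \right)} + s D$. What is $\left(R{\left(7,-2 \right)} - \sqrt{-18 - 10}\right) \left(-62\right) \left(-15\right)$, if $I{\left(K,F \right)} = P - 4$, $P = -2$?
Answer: $-18600 - 1860 i \sqrt{7} \approx -18600.0 - 4921.1 i$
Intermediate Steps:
$I{\left(K,F \right)} = -6$ ($I{\left(K,F \right)} = -2 - 4 = -6$)
$R{\left(D,s \right)} = -6 + D s$ ($R{\left(D,s \right)} = -6 + s D = -6 + D s$)
$\left(R{\left(7,-2 \right)} - \sqrt{-18 - 10}\right) \left(-62\right) \left(-15\right) = \left(\left(-6 + 7 \left(-2\right)\right) - \sqrt{-18 - 10}\right) \left(-62\right) \left(-15\right) = \left(\left(-6 - 14\right) - \sqrt{-28}\right) \left(-62\right) \left(-15\right) = \left(-20 - 2 i \sqrt{7}\right) \left(-62\right) \left(-15\right) = \left(1240 + 124 i \sqrt{7}\right) \left(-15\right) = -18600 - 1860 i \sqrt{7}$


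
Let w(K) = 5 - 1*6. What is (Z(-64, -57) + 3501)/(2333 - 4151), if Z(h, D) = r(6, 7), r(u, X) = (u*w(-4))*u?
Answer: -385/202 ≈ -1.9059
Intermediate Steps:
w(K) = -1 (w(K) = 5 - 6 = -1)
r(u, X) = -u² (r(u, X) = (u*(-1))*u = (-u)*u = -u²)
Z(h, D) = -36 (Z(h, D) = -1*6² = -1*36 = -36)
(Z(-64, -57) + 3501)/(2333 - 4151) = (-36 + 3501)/(2333 - 4151) = 3465/(-1818) = 3465*(-1/1818) = -385/202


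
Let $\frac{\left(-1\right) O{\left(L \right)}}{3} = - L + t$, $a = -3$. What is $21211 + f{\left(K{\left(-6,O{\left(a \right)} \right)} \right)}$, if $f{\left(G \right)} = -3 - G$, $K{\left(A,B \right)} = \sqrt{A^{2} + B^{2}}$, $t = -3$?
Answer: $21202$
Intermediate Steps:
$O{\left(L \right)} = 9 + 3 L$ ($O{\left(L \right)} = - 3 \left(- L - 3\right) = - 3 \left(-3 - L\right) = 9 + 3 L$)
$21211 + f{\left(K{\left(-6,O{\left(a \right)} \right)} \right)} = 21211 - \left(3 + \sqrt{\left(-6\right)^{2} + \left(9 + 3 \left(-3\right)\right)^{2}}\right) = 21211 - \left(3 + \sqrt{36 + \left(9 - 9\right)^{2}}\right) = 21211 - \left(3 + \sqrt{36 + 0^{2}}\right) = 21211 - \left(3 + \sqrt{36 + 0}\right) = 21211 - \left(3 + \sqrt{36}\right) = 21211 - 9 = 21202$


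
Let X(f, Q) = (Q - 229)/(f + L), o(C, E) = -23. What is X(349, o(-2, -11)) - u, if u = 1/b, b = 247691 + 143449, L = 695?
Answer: -2738009/11343060 ≈ -0.24138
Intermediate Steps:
X(f, Q) = (-229 + Q)/(695 + f) (X(f, Q) = (Q - 229)/(f + 695) = (-229 + Q)/(695 + f))
b = 391140
u = 1/391140 ≈ 2.5566e-6
X(349, o(-2, -11)) - u = (-229 - 23)/(695 + 349) - 1*1/391140 = -252/1044 - 1/391140 = (1/1044)*(-252) - 1/391140 = -7/29 - 1/391140 = -2738009/11343060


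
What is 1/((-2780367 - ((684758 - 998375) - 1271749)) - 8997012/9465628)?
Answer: -2366407/2827860980660 ≈ -8.3682e-7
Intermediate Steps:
1/((-2780367 - ((684758 - 998375) - 1271749)) - 8997012/9465628) = 1/((-2780367 - (-313617 - 1271749)) - 8997012*1/9465628) = 1/((-2780367 - 1*(-1585366)) - 2249253/2366407) = 1/((-2780367 + 1585366) - 2249253/2366407) = 1/(-1195001 - 2249253/2366407) = 1/(-2827860980660/2366407) = -2366407/2827860980660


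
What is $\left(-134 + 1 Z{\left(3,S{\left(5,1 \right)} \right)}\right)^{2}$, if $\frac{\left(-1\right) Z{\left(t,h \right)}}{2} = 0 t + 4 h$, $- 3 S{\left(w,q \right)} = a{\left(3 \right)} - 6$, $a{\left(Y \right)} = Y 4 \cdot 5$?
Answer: $100$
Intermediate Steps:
$a{\left(Y \right)} = 20 Y$ ($a{\left(Y \right)} = 4 Y 5 = 20 Y$)
$S{\left(w,q \right)} = -18$ ($S{\left(w,q \right)} = - \frac{20 \cdot 3 - 6}{3} = - \frac{60 - 6}{3} = \left(- \frac{1}{3}\right) 54 = -18$)
$Z{\left(t,h \right)} = - 8 h$ ($Z{\left(t,h \right)} = - 2 \left(0 t + 4 h\right) = - 2 \left(0 + 4 h\right) = - 2 \cdot 4 h = - 8 h$)
$\left(-134 + 1 Z{\left(3,S{\left(5,1 \right)} \right)}\right)^{2} = \left(-134 + 1 \left(\left(-8\right) \left(-18\right)\right)\right)^{2} = \left(-134 + 1 \cdot 144\right)^{2} = \left(-134 + 144\right)^{2} = 10^{2} = 100$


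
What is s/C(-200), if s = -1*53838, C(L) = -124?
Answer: 26919/62 ≈ 434.18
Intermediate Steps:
s = -53838
s/C(-200) = -53838/(-124) = -53838*(-1/124) = 26919/62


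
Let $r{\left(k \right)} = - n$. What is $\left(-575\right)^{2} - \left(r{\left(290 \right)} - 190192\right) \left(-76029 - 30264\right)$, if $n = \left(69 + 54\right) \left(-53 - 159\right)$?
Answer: $-17444051363$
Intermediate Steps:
$n = -26076$ ($n = 123 \left(-212\right) = -26076$)
$r{\left(k \right)} = 26076$ ($r{\left(k \right)} = \left(-1\right) \left(-26076\right) = 26076$)
$\left(-575\right)^{2} - \left(r{\left(290 \right)} - 190192\right) \left(-76029 - 30264\right) = \left(-575\right)^{2} - \left(26076 - 190192\right) \left(-76029 - 30264\right) = 330625 - \left(-164116\right) \left(-106293\right) = 330625 - 17444381988 = -17444051363$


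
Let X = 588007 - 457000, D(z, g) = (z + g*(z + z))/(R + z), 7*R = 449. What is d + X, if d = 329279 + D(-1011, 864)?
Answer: 3063011741/6628 ≈ 4.6213e+5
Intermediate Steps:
R = 449/7 (R = (⅐)*449 = 449/7 ≈ 64.143)
D(z, g) = (z + 2*g*z)/(449/7 + z) (D(z, g) = (z + g*(z + z))/(449/7 + z) = (z + g*(2*z))/(449/7 + z) = (z + 2*g*z)/(449/7 + z))
d = 2194697345/6628 (d = 329279 + 7*(-1011)*(1 + 2*864)/(449 + 7*(-1011)) = 329279 + 7*(-1011)*(1 + 1728)/(449 - 7077) = 329279 + 7*(-1011)*1729/(-6628) = 329279 + 7*(-1011)*(-1/6628)*1729 = 329279 + 12236133/6628 = 2194697345/6628 ≈ 3.3113e+5)
X = 131007
d + X = 2194697345/6628 + 131007 = 3063011741/6628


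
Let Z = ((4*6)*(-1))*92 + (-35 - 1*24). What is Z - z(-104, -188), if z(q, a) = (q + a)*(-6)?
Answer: -4019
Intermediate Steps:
z(q, a) = -6*a - 6*q (z(q, a) = (a + q)*(-6) = -6*a - 6*q)
Z = -2267 (Z = (24*(-1))*92 + (-35 - 24) = -24*92 - 59 = -2208 - 59 = -2267)
Z - z(-104, -188) = -2267 - (-6*(-188) - 6*(-104)) = -2267 - (1128 + 624) = -2267 - 1*1752 = -2267 - 1752 = -4019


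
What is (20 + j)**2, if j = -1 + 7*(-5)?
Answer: 256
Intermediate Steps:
j = -36 (j = -1 - 35 = -36)
(20 + j)**2 = (20 - 36)**2 = (-16)**2 = 256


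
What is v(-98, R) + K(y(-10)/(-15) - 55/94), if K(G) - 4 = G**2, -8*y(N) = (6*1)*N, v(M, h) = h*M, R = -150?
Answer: 32483737/2209 ≈ 14705.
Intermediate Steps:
v(M, h) = M*h
y(N) = -3*N/4 (y(N) = -6*1*N/8 = -3*N/4)
K(G) = 4 + G**2
v(-98, R) + K(y(-10)/(-15) - 55/94) = -98*(-150) + (4 + (-3/4*(-10)/(-15) - 55/94)**2) = 14700 + (4 + ((15/2)*(-1/15) - 55*1/94)**2) = 14700 + (4 + (-1/2 - 55/94)**2) = 14700 + (4 + (-51/47)**2) = 14700 + (4 + 2601/2209) = 14700 + 11437/2209 = 32483737/2209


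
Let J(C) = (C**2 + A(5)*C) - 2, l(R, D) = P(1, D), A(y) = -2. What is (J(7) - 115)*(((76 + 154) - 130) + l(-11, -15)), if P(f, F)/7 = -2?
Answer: -7052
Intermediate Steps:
P(f, F) = -14 (P(f, F) = 7*(-2) = -14)
l(R, D) = -14
J(C) = -2 + C**2 - 2*C (J(C) = (C**2 - 2*C) - 2 = -2 + C**2 - 2*C)
(J(7) - 115)*(((76 + 154) - 130) + l(-11, -15)) = ((-2 + 7**2 - 2*7) - 115)*(((76 + 154) - 130) - 14) = ((-2 + 49 - 14) - 115)*((230 - 130) - 14) = (33 - 115)*(100 - 14) = -82*86 = -7052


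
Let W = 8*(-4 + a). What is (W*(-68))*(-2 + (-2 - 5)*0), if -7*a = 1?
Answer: -31552/7 ≈ -4507.4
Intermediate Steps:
a = -⅐ (a = -⅐*1 = -⅐ ≈ -0.14286)
W = -232/7 (W = 8*(-4 - ⅐) = 8*(-29/7) = -232/7 ≈ -33.143)
(W*(-68))*(-2 + (-2 - 5)*0) = (-232/7*(-68))*(-2 + (-2 - 5)*0) = 15776*(-2 - 7*0)/7 = 15776*(-2 + 0)/7 = (15776/7)*(-2) = -31552/7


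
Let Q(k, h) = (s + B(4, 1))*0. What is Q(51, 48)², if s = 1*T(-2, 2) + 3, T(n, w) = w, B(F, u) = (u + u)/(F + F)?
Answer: 0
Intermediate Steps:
B(F, u) = u/F (B(F, u) = (2*u)/((2*F)) = (2*u)*(1/(2*F)) = u/F)
s = 5 (s = 1*2 + 3 = 2 + 3 = 5)
Q(k, h) = 0 (Q(k, h) = (5 + 1/4)*0 = (5 + 1*(¼))*0 = (5 + ¼)*0 = (21/4)*0 = 0)
Q(51, 48)² = 0² = 0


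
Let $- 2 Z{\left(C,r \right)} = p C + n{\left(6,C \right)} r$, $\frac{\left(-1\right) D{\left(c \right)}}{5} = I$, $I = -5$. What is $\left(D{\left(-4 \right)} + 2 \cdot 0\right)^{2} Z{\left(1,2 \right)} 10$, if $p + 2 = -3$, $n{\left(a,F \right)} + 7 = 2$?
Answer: $46875$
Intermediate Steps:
$D{\left(c \right)} = 25$ ($D{\left(c \right)} = \left(-5\right) \left(-5\right) = 25$)
$n{\left(a,F \right)} = -5$ ($n{\left(a,F \right)} = -7 + 2 = -5$)
$p = -5$ ($p = -2 - 3 = -5$)
$Z{\left(C,r \right)} = \frac{5 C}{2} + \frac{5 r}{2}$ ($Z{\left(C,r \right)} = - \frac{- 5 C - 5 r}{2} = \frac{5 C}{2} + \frac{5 r}{2}$)
$\left(D{\left(-4 \right)} + 2 \cdot 0\right)^{2} Z{\left(1,2 \right)} 10 = \left(25 + 2 \cdot 0\right)^{2} \left(\frac{5}{2} \cdot 1 + \frac{5}{2} \cdot 2\right) 10 = \left(25 + 0\right)^{2} \left(\frac{5}{2} + 5\right) 10 = 25^{2} \cdot \frac{15}{2} \cdot 10 = 625 \cdot \frac{15}{2} \cdot 10 = \frac{9375}{2} \cdot 10 = 46875$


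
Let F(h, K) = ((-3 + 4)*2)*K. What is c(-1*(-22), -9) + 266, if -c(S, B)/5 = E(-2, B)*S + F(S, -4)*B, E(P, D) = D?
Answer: 896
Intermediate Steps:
F(h, K) = 2*K (F(h, K) = (1*2)*K = 2*K)
c(S, B) = 40*B - 5*B*S (c(S, B) = -5*(B*S + (2*(-4))*B) = -5*(B*S - 8*B) = -5*(-8*B + B*S) = 40*B - 5*B*S)
c(-1*(-22), -9) + 266 = 5*(-9)*(8 - (-1)*(-22)) + 266 = 5*(-9)*(8 - 1*22) + 266 = 5*(-9)*(8 - 22) + 266 = 5*(-9)*(-14) + 266 = 630 + 266 = 896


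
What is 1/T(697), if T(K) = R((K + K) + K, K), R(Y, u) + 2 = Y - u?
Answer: 1/1392 ≈ 0.00071839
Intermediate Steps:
R(Y, u) = -2 + Y - u (R(Y, u) = -2 + (Y - u) = -2 + Y - u)
T(K) = -2 + 2*K (T(K) = -2 + ((K + K) + K) - K = -2 + (2*K + K) - K = -2 + 3*K - K = -2 + 2*K)
1/T(697) = 1/(-2 + 2*697) = 1/(-2 + 1394) = 1/1392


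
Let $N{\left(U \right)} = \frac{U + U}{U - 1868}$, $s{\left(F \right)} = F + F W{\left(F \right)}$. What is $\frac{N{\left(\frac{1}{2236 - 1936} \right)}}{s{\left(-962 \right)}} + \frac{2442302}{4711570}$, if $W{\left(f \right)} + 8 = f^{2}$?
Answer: $\frac{304620170272070422838}{587658387721406993355} \approx 0.51836$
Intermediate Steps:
$W{\left(f \right)} = -8 + f^{2}$
$s{\left(F \right)} = F + F \left(-8 + F^{2}\right)$
$N{\left(U \right)} = \frac{2 U}{-1868 + U}$
$\frac{N{\left(\frac{1}{2236 - 1936} \right)}}{s{\left(-962 \right)}} + \frac{2442302}{4711570} = \frac{2 \frac{1}{2236 - 1936} \frac{1}{-1868 + \frac{1}{2236 - 1936}}}{\left(-962\right) \left(-7 + \left(-962\right)^{2}\right)} + \frac{2442302}{4711570} = \frac{2 \cdot \frac{1}{300} \frac{1}{-1868 + \frac{1}{300}}}{\left(-962\right) \left(-7 + 925444\right)} + 2442302 \cdot \frac{1}{4711570} = \frac{2 \cdot \frac{1}{300} \frac{1}{-1868 + \frac{1}{300}}}{\left(-962\right) 925437} + \frac{1221151}{2355785} = \frac{2 \cdot \frac{1}{300} \frac{1}{- \frac{560399}{300}}}{-890270394} + \frac{1221151}{2355785} = 2 \cdot \frac{1}{300} \left(- \frac{300}{560399}\right) \left(- \frac{1}{890270394}\right) + \frac{1221151}{2355785} = \left(- \frac{2}{560399}\right) \left(- \frac{1}{890270394}\right) + \frac{1221151}{2355785} = \frac{1}{249453319263603} + \frac{1221151}{2355785} = \frac{304620170272070422838}{587658387721406993355}$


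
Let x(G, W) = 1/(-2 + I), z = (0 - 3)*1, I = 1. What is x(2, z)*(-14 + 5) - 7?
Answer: 2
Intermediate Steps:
z = -3 (z = -3*1 = -3)
x(G, W) = -1 (x(G, W) = 1/(-2 + 1) = 1/(-1) = -1)
x(2, z)*(-14 + 5) - 7 = -(-14 + 5) - 7 = -1*(-9) - 7 = 9 - 7 = 2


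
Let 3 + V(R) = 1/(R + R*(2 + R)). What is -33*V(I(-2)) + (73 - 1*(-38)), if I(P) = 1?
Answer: 807/4 ≈ 201.75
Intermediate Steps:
V(R) = -3 + 1/(R + R*(2 + R))
-33*V(I(-2)) + (73 - 1*(-38)) = -33*(1 - 9*1 - 3*1²)/(1*(3 + 1)) + (73 - 1*(-38)) = -33*(1 - 9 - 3*1)/4 + (73 + 38) = -33*(1 - 9 - 3)/4 + 111 = -33*(-11)/4 + 111 = -33*(-11/4) + 111 = 363/4 + 111 = 807/4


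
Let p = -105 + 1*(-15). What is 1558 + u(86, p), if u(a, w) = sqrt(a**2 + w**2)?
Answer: 1558 + 2*sqrt(5449) ≈ 1705.6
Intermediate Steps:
p = -120 (p = -105 - 15 = -120)
1558 + u(86, p) = 1558 + sqrt(86**2 + (-120)**2) = 1558 + sqrt(7396 + 14400) = 1558 + sqrt(21796) = 1558 + 2*sqrt(5449)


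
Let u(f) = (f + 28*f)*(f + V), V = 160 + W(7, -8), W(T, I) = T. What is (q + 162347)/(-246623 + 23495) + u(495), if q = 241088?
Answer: 2120387211845/223128 ≈ 9.5030e+6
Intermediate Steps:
V = 167 (V = 160 + 7 = 167)
u(f) = 29*f*(167 + f) (u(f) = (f + 28*f)*(f + 167) = (29*f)*(167 + f) = 29*f*(167 + f))
(q + 162347)/(-246623 + 23495) + u(495) = (241088 + 162347)/(-246623 + 23495) + 29*495*(167 + 495) = 403435/(-223128) + 29*495*662 = 403435*(-1/223128) + 9503010 = -403435/223128 + 9503010 = 2120387211845/223128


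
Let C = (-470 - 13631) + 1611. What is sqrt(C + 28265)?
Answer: 5*sqrt(631) ≈ 125.60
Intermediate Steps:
C = -12490 (C = -14101 + 1611 = -12490)
sqrt(C + 28265) = sqrt(-12490 + 28265) = sqrt(15775) = 5*sqrt(631)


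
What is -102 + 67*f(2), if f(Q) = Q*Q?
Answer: 166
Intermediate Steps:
f(Q) = Q²
-102 + 67*f(2) = -102 + 67*2² = -102 + 67*4 = -102 + 268 = 166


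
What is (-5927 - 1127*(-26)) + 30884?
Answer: 54259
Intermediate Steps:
(-5927 - 1127*(-26)) + 30884 = (-5927 + 29302) + 30884 = 23375 + 30884 = 54259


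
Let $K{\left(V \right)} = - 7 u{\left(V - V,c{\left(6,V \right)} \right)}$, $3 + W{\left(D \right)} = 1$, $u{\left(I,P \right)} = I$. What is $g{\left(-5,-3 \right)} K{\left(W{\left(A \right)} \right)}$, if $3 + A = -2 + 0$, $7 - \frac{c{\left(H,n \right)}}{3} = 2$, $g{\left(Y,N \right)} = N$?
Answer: $0$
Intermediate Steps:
$c{\left(H,n \right)} = 15$ ($c{\left(H,n \right)} = 21 - 6 = 15$)
$A = -5$ ($A = -3 + \left(-2 + 0\right) = -3 - 2 = -5$)
$W{\left(D \right)} = -2$ ($W{\left(D \right)} = -3 + 1 = -2$)
$K{\left(V \right)} = 0$ ($K{\left(V \right)} = - 7 \left(V - V\right) = \left(-7\right) 0 = 0$)
$g{\left(-5,-3 \right)} K{\left(W{\left(A \right)} \right)} = \left(-3\right) 0 = 0$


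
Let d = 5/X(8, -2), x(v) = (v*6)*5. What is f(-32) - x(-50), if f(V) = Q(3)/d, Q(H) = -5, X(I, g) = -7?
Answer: 1507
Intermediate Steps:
x(v) = 30*v (x(v) = (6*v)*5 = 30*v)
d = -5/7 (d = 5/(-7) = 5*(-⅐) = -5/7 ≈ -0.71429)
f(V) = 7 (f(V) = -5/(-5/7) = -5*(-7/5) = 7)
f(-32) - x(-50) = 7 - 30*(-50) = 7 - 1*(-1500) = 7 + 1500 = 1507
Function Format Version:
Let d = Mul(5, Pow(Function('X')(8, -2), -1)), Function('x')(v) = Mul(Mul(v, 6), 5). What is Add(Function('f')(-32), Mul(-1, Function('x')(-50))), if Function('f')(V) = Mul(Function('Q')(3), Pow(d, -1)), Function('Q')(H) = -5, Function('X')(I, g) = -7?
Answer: 1507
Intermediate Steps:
Function('x')(v) = Mul(30, v) (Function('x')(v) = Mul(Mul(6, v), 5) = Mul(30, v))
d = Rational(-5, 7) (d = Mul(5, Pow(-7, -1)) = Mul(5, Rational(-1, 7)) = Rational(-5, 7) ≈ -0.71429)
Function('f')(V) = 7 (Function('f')(V) = Mul(-5, Pow(Rational(-5, 7), -1)) = Mul(-5, Rational(-7, 5)) = 7)
Add(Function('f')(-32), Mul(-1, Function('x')(-50))) = Add(7, Mul(-1, Mul(30, -50))) = Add(7, Mul(-1, -1500)) = Add(7, 1500) = 1507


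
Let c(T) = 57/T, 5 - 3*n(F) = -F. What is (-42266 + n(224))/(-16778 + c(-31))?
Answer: 3923639/1560525 ≈ 2.5143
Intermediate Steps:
n(F) = 5/3 + F/3 (n(F) = 5/3 - (-1)*F/3 = 5/3 + F/3)
(-42266 + n(224))/(-16778 + c(-31)) = (-42266 + (5/3 + (1/3)*224))/(-16778 + 57/(-31)) = (-42266 + (5/3 + 224/3))/(-16778 + 57*(-1/31)) = (-42266 + 229/3)/(-16778 - 57/31) = -126569/(3*(-520175/31)) = -126569/3*(-31/520175) = 3923639/1560525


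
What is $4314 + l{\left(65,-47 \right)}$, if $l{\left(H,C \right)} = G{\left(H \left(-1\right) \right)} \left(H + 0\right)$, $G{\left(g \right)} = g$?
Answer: $89$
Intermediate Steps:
$l{\left(H,C \right)} = - H^{2}$ ($l{\left(H,C \right)} = H \left(-1\right) \left(H + 0\right) = - H H = - H^{2}$)
$4314 + l{\left(65,-47 \right)} = 4314 - 65^{2} = 4314 - 4225 = 89$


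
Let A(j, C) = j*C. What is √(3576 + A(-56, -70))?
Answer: 2*√1874 ≈ 86.579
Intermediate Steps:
A(j, C) = C*j
√(3576 + A(-56, -70)) = √(3576 - 70*(-56)) = √(3576 + 3920) = √7496 = 2*√1874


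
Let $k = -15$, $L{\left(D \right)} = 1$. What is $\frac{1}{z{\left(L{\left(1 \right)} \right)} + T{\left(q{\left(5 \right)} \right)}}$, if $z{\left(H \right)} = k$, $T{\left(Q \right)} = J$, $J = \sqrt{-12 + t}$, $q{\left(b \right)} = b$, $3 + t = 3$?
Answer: $- \frac{5}{79} - \frac{2 i \sqrt{3}}{237} \approx -0.063291 - 0.014616 i$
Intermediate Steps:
$t = 0$ ($t = -3 + 3 = 0$)
$J = 2 i \sqrt{3}$ ($J = \sqrt{-12 + 0} = \sqrt{-12} = 2 i \sqrt{3} \approx 3.4641 i$)
$T{\left(Q \right)} = 2 i \sqrt{3}$
$z{\left(H \right)} = -15$
$\frac{1}{z{\left(L{\left(1 \right)} \right)} + T{\left(q{\left(5 \right)} \right)}} = \frac{1}{-15 + 2 i \sqrt{3}}$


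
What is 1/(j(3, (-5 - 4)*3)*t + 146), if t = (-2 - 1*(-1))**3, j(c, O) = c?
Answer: 1/143 ≈ 0.0069930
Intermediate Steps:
t = -1 (t = (-2 + 1)**3 = (-1)**3 = -1)
1/(j(3, (-5 - 4)*3)*t + 146) = 1/(3*(-1) + 146) = 1/(-3 + 146) = 1/143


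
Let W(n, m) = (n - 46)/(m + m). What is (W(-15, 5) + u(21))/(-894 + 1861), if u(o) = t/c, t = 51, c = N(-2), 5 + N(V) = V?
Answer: -937/67690 ≈ -0.013843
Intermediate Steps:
N(V) = -5 + V
c = -7 (c = -5 - 2 = -7)
u(o) = -51/7 (u(o) = 51/(-7) = 51*(-⅐) = -51/7)
W(n, m) = (-46 + n)/(2*m) (W(n, m) = (-46 + n)/((2*m)) = (-46 + n)*(1/(2*m)) = (-46 + n)/(2*m))
(W(-15, 5) + u(21))/(-894 + 1861) = ((½)*(-46 - 15)/5 - 51/7)/(-894 + 1861) = ((½)*(⅕)*(-61) - 51/7)/967 = (-61/10 - 51/7)*(1/967) = -937/70*1/967 = -937/67690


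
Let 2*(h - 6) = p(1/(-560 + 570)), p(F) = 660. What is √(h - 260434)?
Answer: I*√260098 ≈ 510.0*I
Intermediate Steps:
h = 336 (h = 6 + (½)*660 = 6 + 330 = 336)
√(h - 260434) = √(336 - 260434) = √(-260098) = I*√260098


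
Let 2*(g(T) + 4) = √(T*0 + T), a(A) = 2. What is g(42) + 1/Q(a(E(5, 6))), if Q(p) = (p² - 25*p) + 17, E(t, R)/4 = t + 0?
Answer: -117/29 + √42/2 ≈ -0.79411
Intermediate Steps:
E(t, R) = 4*t (E(t, R) = 4*(t + 0) = 4*t)
Q(p) = 17 + p² - 25*p
g(T) = -4 + √T/2 (g(T) = -4 + √(T*0 + T)/2 = -4 + √(0 + T)/2 = -4 + √T/2)
g(42) + 1/Q(a(E(5, 6))) = (-4 + √42/2) + 1/(17 + 2² - 25*2) = (-4 + √42/2) + 1/(17 + 4 - 50) = (-4 + √42/2) + 1/(-29) = (-4 + √42/2) - 1/29 = -117/29 + √42/2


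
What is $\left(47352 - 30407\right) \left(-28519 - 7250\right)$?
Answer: $-606105705$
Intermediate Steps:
$\left(47352 - 30407\right) \left(-28519 - 7250\right) = 16945 \left(-35769\right) = -606105705$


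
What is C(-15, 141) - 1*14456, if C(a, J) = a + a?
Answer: -14486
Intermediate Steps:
C(a, J) = 2*a
C(-15, 141) - 1*14456 = 2*(-15) - 1*14456 = -30 - 14456 = -14486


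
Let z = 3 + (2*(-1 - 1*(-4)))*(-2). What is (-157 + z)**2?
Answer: 27556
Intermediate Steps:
z = -9 (z = 3 + (2*(-1 + 4))*(-2) = 3 + (2*3)*(-2) = 3 + 6*(-2) = 3 - 12 = -9)
(-157 + z)**2 = (-157 - 9)**2 = (-166)**2 = 27556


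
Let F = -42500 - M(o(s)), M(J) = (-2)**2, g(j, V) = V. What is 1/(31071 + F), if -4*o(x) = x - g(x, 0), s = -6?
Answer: -1/11433 ≈ -8.7466e-5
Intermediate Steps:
o(x) = -x/4 (o(x) = -(x - 1*0)/4 = -(x + 0)/4 = -x/4)
M(J) = 4
F = -42504 (F = -42500 - 1*4 = -42500 - 4 = -42504)
1/(31071 + F) = 1/(31071 - 42504) = 1/(-11433) = -1/11433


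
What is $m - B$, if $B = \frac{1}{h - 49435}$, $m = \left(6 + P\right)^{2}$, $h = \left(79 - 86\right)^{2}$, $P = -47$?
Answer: $\frac{83017867}{49386} \approx 1681.0$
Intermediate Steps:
$h = 49$ ($h = \left(-7\right)^{2} = 49$)
$m = 1681$ ($m = \left(6 - 47\right)^{2} = \left(-41\right)^{2} = 1681$)
$B = - \frac{1}{49386}$ ($B = \frac{1}{49 - 49435} = \frac{1}{-49386} = - \frac{1}{49386} \approx -2.0249 \cdot 10^{-5}$)
$m - B = 1681 - - \frac{1}{49386} = 1681 + \frac{1}{49386} = \frac{83017867}{49386}$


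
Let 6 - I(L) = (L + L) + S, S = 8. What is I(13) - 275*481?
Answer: -132303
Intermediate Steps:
I(L) = -2 - 2*L (I(L) = 6 - ((L + L) + 8) = 6 - (2*L + 8) = 6 - (8 + 2*L) = 6 + (-8 - 2*L) = -2 - 2*L)
I(13) - 275*481 = (-2 - 2*13) - 275*481 = (-2 - 26) - 132275 = -28 - 132275 = -132303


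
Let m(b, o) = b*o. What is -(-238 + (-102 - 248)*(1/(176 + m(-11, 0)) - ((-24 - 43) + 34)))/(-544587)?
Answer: -1037519/47923656 ≈ -0.021649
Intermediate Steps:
-(-238 + (-102 - 248)*(1/(176 + m(-11, 0)) - ((-24 - 43) + 34)))/(-544587) = -(-238 + (-102 - 248)*(1/(176 - 11*0) - ((-24 - 43) + 34)))/(-544587) = -(-238 - 350*(1/(176 + 0) - (-67 + 34)))*(-1/544587) = -(-238 - 350*(1/176 - 1*(-33)))*(-1/544587) = -(-238 - 350*(1/176 + 33))*(-1/544587) = -(-238 - 350*5809/176)*(-1/544587) = -(-238 - 1016575/88)*(-1/544587) = -1*(-1037519/88)*(-1/544587) = (1037519/88)*(-1/544587) = -1037519/47923656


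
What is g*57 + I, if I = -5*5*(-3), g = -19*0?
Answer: 75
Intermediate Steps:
g = 0
I = 75 (I = -25*(-3) = 75)
g*57 + I = 0*57 + 75 = 0 + 75 = 75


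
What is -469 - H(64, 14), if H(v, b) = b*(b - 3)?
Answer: -623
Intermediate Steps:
H(v, b) = b*(-3 + b)
-469 - H(64, 14) = -469 - 14*(-3 + 14) = -469 - 14*11 = -469 - 1*154 = -469 - 154 = -623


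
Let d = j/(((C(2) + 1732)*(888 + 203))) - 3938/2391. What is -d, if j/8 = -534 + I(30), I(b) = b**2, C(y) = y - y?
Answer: 1858572802/1129515573 ≈ 1.6455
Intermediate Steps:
C(y) = 0
j = 2928 (j = 8*(-534 + 30**2) = 8*(-534 + 900) = 8*366 = 2928)
d = -1858572802/1129515573 (d = 2928/(((0 + 1732)*(888 + 203))) - 3938/2391 = 2928/((1732*1091)) - 3938*1/2391 = 2928/1889612 - 3938/2391 = 2928*(1/1889612) - 3938/2391 = 732/472403 - 3938/2391 = -1858572802/1129515573 ≈ -1.6455)
-d = -1*(-1858572802/1129515573) = 1858572802/1129515573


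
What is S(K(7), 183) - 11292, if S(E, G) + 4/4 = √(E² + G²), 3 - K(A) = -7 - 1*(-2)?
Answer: -11293 + √33553 ≈ -11110.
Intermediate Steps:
K(A) = 8 (K(A) = 3 - (-7 - 1*(-2)) = 3 - (-7 + 2) = 3 - 1*(-5) = 3 + 5 = 8)
S(E, G) = -1 + √(E² + G²)
S(K(7), 183) - 11292 = (-1 + √(8² + 183²)) - 11292 = (-1 + √(64 + 33489)) - 11292 = (-1 + √33553) - 11292 = -11293 + √33553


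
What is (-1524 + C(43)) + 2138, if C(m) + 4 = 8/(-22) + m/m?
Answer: 6717/11 ≈ 610.64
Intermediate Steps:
C(m) = -37/11 (C(m) = -4 + (8/(-22) + m/m) = -4 + (8*(-1/22) + 1) = -4 + (-4/11 + 1) = -4 + 7/11 = -37/11)
(-1524 + C(43)) + 2138 = (-1524 - 37/11) + 2138 = -16801/11 + 2138 = 6717/11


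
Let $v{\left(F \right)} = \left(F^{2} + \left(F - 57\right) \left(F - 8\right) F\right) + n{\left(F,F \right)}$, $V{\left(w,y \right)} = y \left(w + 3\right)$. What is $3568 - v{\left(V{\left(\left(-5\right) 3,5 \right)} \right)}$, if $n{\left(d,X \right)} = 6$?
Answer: $477322$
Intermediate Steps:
$V{\left(w,y \right)} = y \left(3 + w\right)$
$v{\left(F \right)} = 6 + F^{2} + F \left(-57 + F\right) \left(-8 + F\right)$ ($v{\left(F \right)} = \left(F^{2} + \left(F - 57\right) \left(F - 8\right) F\right) + 6 = \left(F^{2} + \left(-57 + F\right) \left(-8 + F\right) F\right) + 6 = \left(F^{2} + F \left(-57 + F\right) \left(-8 + F\right)\right) + 6 = 6 + F^{2} + F \left(-57 + F\right) \left(-8 + F\right)$)
$3568 - v{\left(V{\left(\left(-5\right) 3,5 \right)} \right)} = 3568 - \left(6 + \left(5 \left(3 - 15\right)\right)^{3} - 64 \left(5 \left(3 - 15\right)\right)^{2} + 456 \cdot 5 \left(3 - 15\right)\right) = 3568 - \left(6 + \left(5 \left(-12\right)\right)^{3} - 64 \left(5 \left(-12\right)\right)^{2} + 456 \cdot 5 \left(-12\right)\right) = 3568 - \left(6 + \left(-60\right)^{3} - 64 \left(-60\right)^{2} + 456 \left(-60\right)\right) = 3568 - \left(6 - 216000 - 230400 - 27360\right) = 3568 - -473754 = 3568 + 473754 = 477322$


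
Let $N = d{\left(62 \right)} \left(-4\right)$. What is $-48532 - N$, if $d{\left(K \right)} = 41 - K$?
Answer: $-48616$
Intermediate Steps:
$N = 84$ ($N = \left(41 - 62\right) \left(-4\right) = \left(-21\right) \left(-4\right) = 84$)
$-48532 - N = -48532 - 84 = -48616$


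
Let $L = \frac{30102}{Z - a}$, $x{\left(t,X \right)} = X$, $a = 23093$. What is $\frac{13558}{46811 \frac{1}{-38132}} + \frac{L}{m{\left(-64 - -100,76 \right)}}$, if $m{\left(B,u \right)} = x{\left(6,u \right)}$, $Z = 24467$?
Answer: $- \frac{8997522738237}{814698644} \approx -11044.0$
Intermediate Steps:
$m{\left(B,u \right)} = u$
$L = \frac{5017}{229}$ ($L = \frac{30102}{24467 - 23093} = \frac{30102}{1374} = 30102 \cdot \frac{1}{1374} = \frac{5017}{229} \approx 21.908$)
$\frac{13558}{46811 \frac{1}{-38132}} + \frac{L}{m{\left(-64 - -100,76 \right)}} = \frac{13558}{46811 \frac{1}{-38132}} + \frac{5017}{229 \cdot 76} = \frac{13558}{46811 \left(- \frac{1}{38132}\right)} + \frac{5017}{229} \cdot \frac{1}{76} = \frac{13558}{- \frac{46811}{38132}} + \frac{5017}{17404} = 13558 \left(- \frac{38132}{46811}\right) + \frac{5017}{17404} = - \frac{516993656}{46811} + \frac{5017}{17404} = - \frac{8997522738237}{814698644}$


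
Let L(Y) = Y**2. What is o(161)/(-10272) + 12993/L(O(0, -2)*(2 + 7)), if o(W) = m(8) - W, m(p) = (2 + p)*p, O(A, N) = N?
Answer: 3708065/92448 ≈ 40.110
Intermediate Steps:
m(p) = p*(2 + p)
o(W) = 80 - W (o(W) = 8*(2 + 8) - W = 8*10 - W = 80 - W)
o(161)/(-10272) + 12993/L(O(0, -2)*(2 + 7)) = (80 - 1*161)/(-10272) + 12993/((-2*(2 + 7))**2) = (80 - 161)*(-1/10272) + 12993/((-2*9)**2) = -81*(-1/10272) + 12993/((-18)**2) = 27/3424 + 12993/324 = 27/3424 + 12993*(1/324) = 27/3424 + 4331/108 = 3708065/92448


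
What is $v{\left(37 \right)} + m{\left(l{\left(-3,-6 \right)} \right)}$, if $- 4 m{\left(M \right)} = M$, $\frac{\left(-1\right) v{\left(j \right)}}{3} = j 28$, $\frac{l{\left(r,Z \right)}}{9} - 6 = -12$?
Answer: $- \frac{6189}{2} \approx -3094.5$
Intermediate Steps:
$l{\left(r,Z \right)} = -54$ ($l{\left(r,Z \right)} = 54 + 9 \left(-12\right) = 54 - 108 = -54$)
$v{\left(j \right)} = - 84 j$ ($v{\left(j \right)} = - 3 j 28 = - 3 \cdot 28 j = - 84 j$)
$m{\left(M \right)} = - \frac{M}{4}$
$v{\left(37 \right)} + m{\left(l{\left(-3,-6 \right)} \right)} = \left(-84\right) 37 - - \frac{27}{2} = -3108 + \frac{27}{2} = - \frac{6189}{2}$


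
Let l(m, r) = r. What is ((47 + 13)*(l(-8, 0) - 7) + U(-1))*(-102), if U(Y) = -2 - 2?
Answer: 43248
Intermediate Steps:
U(Y) = -4
((47 + 13)*(l(-8, 0) - 7) + U(-1))*(-102) = ((47 + 13)*(0 - 7) - 4)*(-102) = (60*(-7) - 4)*(-102) = (-420 - 4)*(-102) = -424*(-102) = 43248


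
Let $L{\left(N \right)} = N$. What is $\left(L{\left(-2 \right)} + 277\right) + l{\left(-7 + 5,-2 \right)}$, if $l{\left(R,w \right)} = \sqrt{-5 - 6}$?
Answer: $275 + i \sqrt{11} \approx 275.0 + 3.3166 i$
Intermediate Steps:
$l{\left(R,w \right)} = i \sqrt{11}$ ($l{\left(R,w \right)} = \sqrt{-11} = i \sqrt{11}$)
$\left(L{\left(-2 \right)} + 277\right) + l{\left(-7 + 5,-2 \right)} = \left(-2 + 277\right) + i \sqrt{11} = 275 + i \sqrt{11}$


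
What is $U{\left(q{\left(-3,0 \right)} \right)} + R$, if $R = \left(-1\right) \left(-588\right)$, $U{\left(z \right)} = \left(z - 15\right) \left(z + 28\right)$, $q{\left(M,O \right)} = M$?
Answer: $138$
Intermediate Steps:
$U{\left(z \right)} = \left(-15 + z\right) \left(28 + z\right)$
$R = 588$
$U{\left(q{\left(-3,0 \right)} \right)} + R = \left(-420 + \left(-3\right)^{2} + 13 \left(-3\right)\right) + 588 = \left(-420 + 9 - 39\right) + 588 = -450 + 588 = 138$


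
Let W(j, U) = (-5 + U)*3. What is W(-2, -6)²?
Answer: 1089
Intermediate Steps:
W(j, U) = -15 + 3*U
W(-2, -6)² = (-15 + 3*(-6))² = (-15 - 18)² = (-33)² = 1089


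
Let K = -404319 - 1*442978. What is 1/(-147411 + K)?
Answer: -1/994708 ≈ -1.0053e-6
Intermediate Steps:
K = -847297 (K = -404319 - 442978 = -847297)
1/(-147411 + K) = 1/(-147411 - 847297) = 1/(-994708) = -1/994708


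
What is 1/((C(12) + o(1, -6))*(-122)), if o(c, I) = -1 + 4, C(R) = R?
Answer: -1/1830 ≈ -0.00054645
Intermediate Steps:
o(c, I) = 3
1/((C(12) + o(1, -6))*(-122)) = 1/((12 + 3)*(-122)) = 1/(15*(-122)) = 1/(-1830) = -1/1830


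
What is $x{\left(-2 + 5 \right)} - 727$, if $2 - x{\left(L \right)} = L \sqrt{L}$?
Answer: $-725 - 3 \sqrt{3} \approx -730.2$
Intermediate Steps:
$x{\left(L \right)} = 2 - L^{\frac{3}{2}}$ ($x{\left(L \right)} = 2 - L \sqrt{L} = 2 - L^{\frac{3}{2}}$)
$x{\left(-2 + 5 \right)} - 727 = \left(2 - \left(-2 + 5\right)^{\frac{3}{2}}\right) - 727 = \left(2 - 3^{\frac{3}{2}}\right) - 727 = \left(2 - 3 \sqrt{3}\right) - 727 = -725 - 3 \sqrt{3}$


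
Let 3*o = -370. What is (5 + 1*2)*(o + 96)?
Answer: -574/3 ≈ -191.33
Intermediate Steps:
o = -370/3 (o = (1/3)*(-370) = -370/3 ≈ -123.33)
(5 + 1*2)*(o + 96) = (5 + 1*2)*(-370/3 + 96) = (5 + 2)*(-82/3) = 7*(-82/3) = -574/3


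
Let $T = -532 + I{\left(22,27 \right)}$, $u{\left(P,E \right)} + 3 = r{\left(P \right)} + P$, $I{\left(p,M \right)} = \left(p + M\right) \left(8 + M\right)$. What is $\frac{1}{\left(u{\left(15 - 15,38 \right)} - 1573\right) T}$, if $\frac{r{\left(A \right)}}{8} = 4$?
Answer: $- \frac{1}{1826552} \approx -5.4748 \cdot 10^{-7}$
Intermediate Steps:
$I{\left(p,M \right)} = \left(8 + M\right) \left(M + p\right)$ ($I{\left(p,M \right)} = \left(M + p\right) \left(8 + M\right) = \left(8 + M\right) \left(M + p\right)$)
$r{\left(A \right)} = 32$ ($r{\left(A \right)} = 8 \cdot 4 = 32$)
$u{\left(P,E \right)} = 29 + P$ ($u{\left(P,E \right)} = -3 + \left(32 + P\right) = 29 + P$)
$T = 1183$ ($T = -532 + \left(27^{2} + 8 \cdot 27 + 8 \cdot 22 + 27 \cdot 22\right) = -532 + \left(729 + 216 + 176 + 594\right) = -532 + 1715 = 1183$)
$\frac{1}{\left(u{\left(15 - 15,38 \right)} - 1573\right) T} = \frac{1}{\left(\left(29 + \left(15 - 15\right)\right) - 1573\right) 1183} = \frac{1}{\left(\left(29 + 0\right) - 1573\right) 1183} = \frac{1}{\left(29 - 1573\right) 1183} = \frac{1}{\left(-1544\right) 1183} = \frac{1}{-1826552} = - \frac{1}{1826552}$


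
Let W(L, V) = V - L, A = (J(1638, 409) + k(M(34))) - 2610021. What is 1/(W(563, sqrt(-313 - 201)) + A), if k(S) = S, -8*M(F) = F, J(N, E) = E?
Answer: -41762868/109008571482313 - 16*I*sqrt(514)/109008571482313 ≈ -3.8312e-7 - 3.3277e-12*I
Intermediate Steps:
M(F) = -F/8
A = -10438465/4 (A = (409 - 1/8*34) - 2610021 = (409 - 17/4) - 2610021 = 1619/4 - 2610021 = -10438465/4 ≈ -2.6096e+6)
1/(W(563, sqrt(-313 - 201)) + A) = 1/((sqrt(-313 - 201) - 1*563) - 10438465/4) = 1/((sqrt(-514) - 563) - 10438465/4) = 1/((I*sqrt(514) - 563) - 10438465/4) = 1/((-563 + I*sqrt(514)) - 10438465/4) = 1/(-10440717/4 + I*sqrt(514))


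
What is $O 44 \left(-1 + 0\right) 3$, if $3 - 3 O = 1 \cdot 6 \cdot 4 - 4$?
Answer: $748$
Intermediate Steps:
$O = - \frac{17}{3}$ ($O = 1 - \frac{1 \cdot 6 \cdot 4 - 4}{3} = 1 - \frac{1 \cdot 24 - 4}{3} = 1 - \frac{24 - 4}{3} = 1 - \frac{20}{3} = - \frac{17}{3} \approx -5.6667$)
$O 44 \left(-1 + 0\right) 3 = \left(- \frac{17}{3}\right) 44 \left(-1 + 0\right) 3 = - \frac{748 \left(\left(-1\right) 3\right)}{3} = \left(- \frac{748}{3}\right) \left(-3\right) = 748$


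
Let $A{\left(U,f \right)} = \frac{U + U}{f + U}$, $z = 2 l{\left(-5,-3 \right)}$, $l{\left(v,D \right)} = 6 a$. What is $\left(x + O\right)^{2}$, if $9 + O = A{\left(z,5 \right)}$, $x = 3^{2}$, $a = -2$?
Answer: $\frac{2304}{361} \approx 6.3823$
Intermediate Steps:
$x = 9$
$l{\left(v,D \right)} = -12$ ($l{\left(v,D \right)} = 6 \left(-2\right) = -12$)
$z = -24$ ($z = 2 \left(-12\right) = -24$)
$A{\left(U,f \right)} = \frac{2 U}{U + f}$
$O = - \frac{123}{19}$ ($O = -9 + 2 \left(-24\right) \frac{1}{-24 + 5} = -9 + 2 \left(-24\right) \frac{1}{-19} = -9 + 2 \left(-24\right) \left(- \frac{1}{19}\right) = -9 + \frac{48}{19} = - \frac{123}{19} \approx -6.4737$)
$\left(x + O\right)^{2} = \left(9 - \frac{123}{19}\right)^{2} = \left(\frac{48}{19}\right)^{2} = \frac{2304}{361}$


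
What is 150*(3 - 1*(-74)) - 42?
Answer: 11508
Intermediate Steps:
150*(3 - 1*(-74)) - 42 = 150*(3 + 74) - 42 = 150*77 - 42 = 11550 - 42 = 11508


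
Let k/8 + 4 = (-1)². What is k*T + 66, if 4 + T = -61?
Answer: 1626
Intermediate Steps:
T = -65 (T = -4 - 61 = -65)
k = -24 (k = -32 + 8*(-1)² = -32 + 8*1 = -32 + 8 = -24)
k*T + 66 = -24*(-65) + 66 = 1560 + 66 = 1626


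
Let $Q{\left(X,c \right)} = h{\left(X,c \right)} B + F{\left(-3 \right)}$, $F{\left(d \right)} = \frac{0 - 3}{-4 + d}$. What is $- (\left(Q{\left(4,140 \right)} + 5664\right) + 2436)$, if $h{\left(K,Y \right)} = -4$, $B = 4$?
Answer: $- \frac{56591}{7} \approx -8084.4$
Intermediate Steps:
$F{\left(d \right)} = - \frac{3}{-4 + d}$
$Q{\left(X,c \right)} = - \frac{109}{7}$ ($Q{\left(X,c \right)} = \left(-4\right) 4 - \frac{3}{-4 - 3} = -16 - \frac{3}{-7} = -16 - - \frac{3}{7} = -16 + \frac{3}{7} = - \frac{109}{7}$)
$- (\left(Q{\left(4,140 \right)} + 5664\right) + 2436) = - (\left(- \frac{109}{7} + 5664\right) + 2436) = - (\frac{39539}{7} + 2436) = \left(-1\right) \frac{56591}{7} = - \frac{56591}{7}$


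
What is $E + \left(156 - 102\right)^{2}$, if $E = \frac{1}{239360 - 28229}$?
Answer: $\frac{615657997}{211131} \approx 2916.0$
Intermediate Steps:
$E = \frac{1}{211131} \approx 4.7364 \cdot 10^{-6}$
$E + \left(156 - 102\right)^{2} = \frac{1}{211131} + \left(156 - 102\right)^{2} = \frac{1}{211131} + 54^{2} = \frac{1}{211131} + 2916 = \frac{615657997}{211131}$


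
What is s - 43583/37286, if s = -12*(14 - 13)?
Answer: -491015/37286 ≈ -13.169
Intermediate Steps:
s = -12 (s = -12*1 = -12)
s - 43583/37286 = -12 - 43583/37286 = -491015/37286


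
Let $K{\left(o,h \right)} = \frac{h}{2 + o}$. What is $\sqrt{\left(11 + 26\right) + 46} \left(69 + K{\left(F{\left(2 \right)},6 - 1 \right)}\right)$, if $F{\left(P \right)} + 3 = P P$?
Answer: $\frac{212 \sqrt{83}}{3} \approx 643.8$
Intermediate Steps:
$F{\left(P \right)} = -3 + P^{2}$ ($F{\left(P \right)} = -3 + P P = -3 + P^{2}$)
$\sqrt{\left(11 + 26\right) + 46} \left(69 + K{\left(F{\left(2 \right)},6 - 1 \right)}\right) = \sqrt{\left(11 + 26\right) + 46} \left(69 + \frac{6 - 1}{2 - \left(3 - 2^{2}\right)}\right) = \sqrt{37 + 46} \left(69 + \frac{6 - 1}{2 + \left(-3 + 4\right)}\right) = \sqrt{83} \left(69 + \frac{5}{2 + 1}\right) = \sqrt{83} \left(69 + \frac{5}{3}\right) = \sqrt{83} \cdot \frac{212}{3} = \frac{212 \sqrt{83}}{3}$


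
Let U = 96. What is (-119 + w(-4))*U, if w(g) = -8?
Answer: -12192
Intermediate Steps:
(-119 + w(-4))*U = (-119 - 8)*96 = -127*96 = -12192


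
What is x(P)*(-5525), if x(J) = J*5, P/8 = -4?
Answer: 884000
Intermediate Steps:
P = -32 (P = 8*(-4) = -32)
x(J) = 5*J
x(P)*(-5525) = (5*(-32))*(-5525) = -160*(-5525) = 884000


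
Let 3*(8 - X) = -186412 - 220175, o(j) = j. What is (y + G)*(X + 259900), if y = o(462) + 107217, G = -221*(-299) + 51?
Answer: 68730509533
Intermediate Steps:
G = 66130 (G = 66079 + 51 = 66130)
X = 135537 (X = 8 - (-186412 - 220175)/3 = 8 - ⅓*(-406587) = 8 + 135529 = 135537)
y = 107679 (y = 462 + 107217 = 107679)
(y + G)*(X + 259900) = (107679 + 66130)*(135537 + 259900) = 173809*395437 = 68730509533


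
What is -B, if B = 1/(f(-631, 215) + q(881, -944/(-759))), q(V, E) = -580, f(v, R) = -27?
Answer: 1/607 ≈ 0.0016474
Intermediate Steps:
B = -1/607 (B = 1/(-27 - 580) = 1/(-607) = -1/607 ≈ -0.0016474)
-B = -1*(-1/607) = 1/607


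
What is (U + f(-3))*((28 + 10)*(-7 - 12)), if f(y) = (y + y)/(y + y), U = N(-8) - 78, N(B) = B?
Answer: 61370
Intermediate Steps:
U = -86 (U = -8 - 78 = -86)
f(y) = 1 (f(y) = (2*y)/((2*y)) = (2*y)*(1/(2*y)) = 1)
(U + f(-3))*((28 + 10)*(-7 - 12)) = (-86 + 1)*((28 + 10)*(-7 - 12)) = -3230*(-19) = -85*(-722) = 61370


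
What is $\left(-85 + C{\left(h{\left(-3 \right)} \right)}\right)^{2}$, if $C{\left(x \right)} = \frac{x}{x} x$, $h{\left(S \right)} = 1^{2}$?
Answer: $7056$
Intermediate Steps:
$h{\left(S \right)} = 1$
$C{\left(x \right)} = x$ ($C{\left(x \right)} = 1 x = x$)
$\left(-85 + C{\left(h{\left(-3 \right)} \right)}\right)^{2} = \left(-85 + 1\right)^{2} = \left(-84\right)^{2} = 7056$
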